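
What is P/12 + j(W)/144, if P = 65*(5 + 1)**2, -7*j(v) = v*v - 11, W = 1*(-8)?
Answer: 196507/1008 ≈ 194.95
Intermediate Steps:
W = -8
j(v) = 11/7 - v**2/7 (j(v) = -(v*v - 11)/7 = -(v**2 - 11)/7 = -(-11 + v**2)/7 = 11/7 - v**2/7)
P = 2340 (P = 65*6**2 = 65*36 = 2340)
P/12 + j(W)/144 = 2340/12 + (11/7 - 1/7*(-8)**2)/144 = 2340*(1/12) + (11/7 - 1/7*64)*(1/144) = 195 + (11/7 - 64/7)*(1/144) = 195 - 53/7*1/144 = 195 - 53/1008 = 196507/1008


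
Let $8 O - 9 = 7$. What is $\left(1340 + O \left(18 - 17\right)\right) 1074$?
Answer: $1441308$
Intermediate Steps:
$O = 2$ ($O = \frac{9}{8} + \frac{1}{8} \cdot 7 = \frac{9}{8} + \frac{7}{8} = 2$)
$\left(1340 + O \left(18 - 17\right)\right) 1074 = \left(1340 + 2 \left(18 - 17\right)\right) 1074 = \left(1340 + 2 \cdot 1\right) 1074 = \left(1340 + 2\right) 1074 = 1342 \cdot 1074 = 1441308$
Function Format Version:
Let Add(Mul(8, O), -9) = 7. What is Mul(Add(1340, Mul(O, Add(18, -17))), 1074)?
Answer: 1441308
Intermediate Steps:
O = 2 (O = Add(Rational(9, 8), Mul(Rational(1, 8), 7)) = Add(Rational(9, 8), Rational(7, 8)) = 2)
Mul(Add(1340, Mul(O, Add(18, -17))), 1074) = Mul(Add(1340, Mul(2, Add(18, -17))), 1074) = Mul(Add(1340, Mul(2, 1)), 1074) = Mul(Add(1340, 2), 1074) = Mul(1342, 1074) = 1441308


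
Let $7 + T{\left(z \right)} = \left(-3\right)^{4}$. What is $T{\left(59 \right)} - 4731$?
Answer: $-4657$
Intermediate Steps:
$T{\left(z \right)} = 74$ ($T{\left(z \right)} = -7 + \left(-3\right)^{4} = -7 + 81 = 74$)
$T{\left(59 \right)} - 4731 = 74 - 4731 = -4657$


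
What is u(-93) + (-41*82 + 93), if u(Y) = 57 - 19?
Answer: -3231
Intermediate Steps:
u(Y) = 38
u(-93) + (-41*82 + 93) = 38 + (-41*82 + 93) = 38 + (-3362 + 93) = 38 - 3269 = -3231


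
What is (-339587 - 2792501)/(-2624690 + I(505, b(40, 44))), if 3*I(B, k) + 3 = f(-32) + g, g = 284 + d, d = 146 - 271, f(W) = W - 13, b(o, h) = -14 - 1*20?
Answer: 3132088/2624653 ≈ 1.1933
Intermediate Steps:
b(o, h) = -34 (b(o, h) = -14 - 20 = -34)
f(W) = -13 + W
d = -125
g = 159 (g = 284 - 125 = 159)
I(B, k) = 37 (I(B, k) = -1 + ((-13 - 32) + 159)/3 = -1 + (-45 + 159)/3 = -1 + (1/3)*114 = -1 + 38 = 37)
(-339587 - 2792501)/(-2624690 + I(505, b(40, 44))) = (-339587 - 2792501)/(-2624690 + 37) = -3132088/(-2624653) = -3132088*(-1/2624653) = 3132088/2624653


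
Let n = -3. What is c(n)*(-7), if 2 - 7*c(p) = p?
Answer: -5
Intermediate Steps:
c(p) = 2/7 - p/7
c(n)*(-7) = (2/7 - 1/7*(-3))*(-7) = (2/7 + 3/7)*(-7) = (5/7)*(-7) = -5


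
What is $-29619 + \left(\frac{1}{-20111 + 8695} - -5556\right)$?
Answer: $- \frac{274703209}{11416} \approx -24063.0$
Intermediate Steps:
$-29619 + \left(\frac{1}{-20111 + 8695} - -5556\right) = -29619 + \left(\frac{1}{-11416} + 5556\right) = -29619 + \left(- \frac{1}{11416} + 5556\right) = -29619 + \frac{63427295}{11416} = - \frac{274703209}{11416}$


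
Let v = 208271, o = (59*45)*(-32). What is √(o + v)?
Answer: √123311 ≈ 351.16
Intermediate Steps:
o = -84960 (o = 2655*(-32) = -84960)
√(o + v) = √(-84960 + 208271) = √123311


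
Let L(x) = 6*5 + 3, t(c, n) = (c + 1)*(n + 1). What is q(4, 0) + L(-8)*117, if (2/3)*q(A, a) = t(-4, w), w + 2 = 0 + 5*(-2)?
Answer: 7821/2 ≈ 3910.5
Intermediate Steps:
w = -12 (w = -2 + (0 + 5*(-2)) = -2 + (0 - 10) = -2 - 10 = -12)
t(c, n) = (1 + c)*(1 + n)
q(A, a) = 99/2 (q(A, a) = 3*(1 - 4 - 12 - 4*(-12))/2 = 3*(1 - 4 - 12 + 48)/2 = (3/2)*33 = 99/2)
L(x) = 33 (L(x) = 30 + 3 = 33)
q(4, 0) + L(-8)*117 = 99/2 + 33*117 = 99/2 + 3861 = 7821/2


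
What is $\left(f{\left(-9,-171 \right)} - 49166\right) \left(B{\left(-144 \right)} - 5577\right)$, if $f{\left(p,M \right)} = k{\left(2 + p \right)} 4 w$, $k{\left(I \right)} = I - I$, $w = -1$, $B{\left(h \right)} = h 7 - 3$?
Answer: $323905608$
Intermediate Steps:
$B{\left(h \right)} = -3 + 7 h$ ($B{\left(h \right)} = 7 h - 3 = -3 + 7 h$)
$k{\left(I \right)} = 0$
$f{\left(p,M \right)} = 0$ ($f{\left(p,M \right)} = 0 \cdot 4 \left(-1\right) = 0 \left(-1\right) = 0$)
$\left(f{\left(-9,-171 \right)} - 49166\right) \left(B{\left(-144 \right)} - 5577\right) = \left(0 - 49166\right) \left(\left(-3 + 7 \left(-144\right)\right) - 5577\right) = - 49166 \left(\left(-3 - 1008\right) - 5577\right) = - 49166 \left(-1011 - 5577\right) = \left(-49166\right) \left(-6588\right) = 323905608$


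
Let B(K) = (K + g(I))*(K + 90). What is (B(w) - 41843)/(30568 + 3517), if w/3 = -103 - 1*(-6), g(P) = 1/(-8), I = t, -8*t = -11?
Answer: 26677/54536 ≈ 0.48916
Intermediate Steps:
t = 11/8 (t = -1/8*(-11) = 11/8 ≈ 1.3750)
I = 11/8 ≈ 1.3750
g(P) = -1/8
w = -291 (w = 3*(-103 - 1*(-6)) = 3*(-103 + 6) = 3*(-97) = -291)
B(K) = (90 + K)*(-1/8 + K) (B(K) = (K - 1/8)*(K + 90) = (-1/8 + K)*(90 + K) = (90 + K)*(-1/8 + K))
(B(w) - 41843)/(30568 + 3517) = ((-45/4 + (-291)**2 + (719/8)*(-291)) - 41843)/(30568 + 3517) = ((-45/4 + 84681 - 209229/8) - 41843)/34085 = (468129/8 - 41843)*(1/34085) = (133385/8)*(1/34085) = 26677/54536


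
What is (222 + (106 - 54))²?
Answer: 75076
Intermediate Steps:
(222 + (106 - 54))² = (222 + 52)² = 274² = 75076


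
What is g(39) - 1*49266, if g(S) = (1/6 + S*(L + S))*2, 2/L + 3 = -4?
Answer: -971165/21 ≈ -46246.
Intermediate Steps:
L = -2/7 (L = 2/(-3 - 4) = 2/(-7) = 2*(-⅐) = -2/7 ≈ -0.28571)
g(S) = ⅓ + 2*S*(-2/7 + S) (g(S) = (1/6 + S*(-2/7 + S))*2 = (⅙ + S*(-2/7 + S))*2 = ⅓ + 2*S*(-2/7 + S))
g(39) - 1*49266 = (⅓ + 2*39² - 4/7*39) - 1*49266 = (⅓ + 2*1521 - 156/7) - 49266 = (⅓ + 3042 - 156/7) - 49266 = 63421/21 - 49266 = -971165/21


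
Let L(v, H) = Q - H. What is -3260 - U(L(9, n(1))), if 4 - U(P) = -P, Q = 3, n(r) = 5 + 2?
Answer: -3260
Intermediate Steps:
n(r) = 7
L(v, H) = 3 - H
U(P) = 4 + P (U(P) = 4 - (-1)*P = 4 + P)
-3260 - U(L(9, n(1))) = -3260 - (4 + (3 - 1*7)) = -3260 - (4 + (3 - 7)) = -3260 - (4 - 4) = -3260 - 1*0 = -3260 + 0 = -3260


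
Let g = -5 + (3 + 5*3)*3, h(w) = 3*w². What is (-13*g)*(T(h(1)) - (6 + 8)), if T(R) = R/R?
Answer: 8281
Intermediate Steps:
T(R) = 1
g = 49 (g = -5 + (3 + 15)*3 = -5 + 18*3 = -5 + 54 = 49)
(-13*g)*(T(h(1)) - (6 + 8)) = (-13*49)*(1 - (6 + 8)) = -637*(1 - 1*14) = -637*(1 - 14) = -637*(-13) = 8281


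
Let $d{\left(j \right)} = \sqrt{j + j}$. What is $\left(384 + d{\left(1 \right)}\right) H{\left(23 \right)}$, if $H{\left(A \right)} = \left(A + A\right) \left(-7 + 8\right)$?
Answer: $17664 + 46 \sqrt{2} \approx 17729.0$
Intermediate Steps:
$H{\left(A \right)} = 2 A$ ($H{\left(A \right)} = 2 A 1 = 2 A$)
$d{\left(j \right)} = \sqrt{2} \sqrt{j}$ ($d{\left(j \right)} = \sqrt{2 j} = \sqrt{2} \sqrt{j}$)
$\left(384 + d{\left(1 \right)}\right) H{\left(23 \right)} = \left(384 + \sqrt{2} \sqrt{1}\right) 2 \cdot 23 = \left(384 + \sqrt{2} \cdot 1\right) 46 = \left(384 + \sqrt{2}\right) 46 = 17664 + 46 \sqrt{2}$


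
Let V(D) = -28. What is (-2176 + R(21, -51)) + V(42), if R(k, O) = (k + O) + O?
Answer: -2285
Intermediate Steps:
R(k, O) = k + 2*O (R(k, O) = (O + k) + O = k + 2*O)
(-2176 + R(21, -51)) + V(42) = (-2176 + (21 + 2*(-51))) - 28 = (-2176 + (21 - 102)) - 28 = (-2176 - 81) - 28 = -2257 - 28 = -2285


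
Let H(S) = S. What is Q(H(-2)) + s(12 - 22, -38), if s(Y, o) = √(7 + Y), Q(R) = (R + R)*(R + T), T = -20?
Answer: 88 + I*√3 ≈ 88.0 + 1.732*I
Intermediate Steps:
Q(R) = 2*R*(-20 + R) (Q(R) = (R + R)*(R - 20) = (2*R)*(-20 + R) = 2*R*(-20 + R))
Q(H(-2)) + s(12 - 22, -38) = 2*(-2)*(-20 - 2) + √(7 + (12 - 22)) = 2*(-2)*(-22) + √(7 - 10) = 88 + √(-3) = 88 + I*√3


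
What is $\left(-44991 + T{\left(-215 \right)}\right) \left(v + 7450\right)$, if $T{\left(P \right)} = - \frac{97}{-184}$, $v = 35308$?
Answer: $- \frac{176980642613}{92} \approx -1.9237 \cdot 10^{9}$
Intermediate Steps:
$T{\left(P \right)} = \frac{97}{184}$ ($T{\left(P \right)} = \left(-97\right) \left(- \frac{1}{184}\right) = \frac{97}{184}$)
$\left(-44991 + T{\left(-215 \right)}\right) \left(v + 7450\right) = \left(-44991 + \frac{97}{184}\right) \left(35308 + 7450\right) = \left(- \frac{8278247}{184}\right) 42758 = - \frac{176980642613}{92}$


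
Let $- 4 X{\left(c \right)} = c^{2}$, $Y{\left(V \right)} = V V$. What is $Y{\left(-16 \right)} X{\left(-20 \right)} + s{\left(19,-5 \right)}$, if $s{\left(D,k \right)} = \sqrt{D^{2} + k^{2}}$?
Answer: $-25600 + \sqrt{386} \approx -25580.0$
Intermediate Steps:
$Y{\left(V \right)} = V^{2}$
$X{\left(c \right)} = - \frac{c^{2}}{4}$
$Y{\left(-16 \right)} X{\left(-20 \right)} + s{\left(19,-5 \right)} = \left(-16\right)^{2} \left(- \frac{\left(-20\right)^{2}}{4}\right) + \sqrt{19^{2} + \left(-5\right)^{2}} = 256 \left(\left(- \frac{1}{4}\right) 400\right) + \sqrt{361 + 25} = 256 \left(-100\right) + \sqrt{386} = -25600 + \sqrt{386}$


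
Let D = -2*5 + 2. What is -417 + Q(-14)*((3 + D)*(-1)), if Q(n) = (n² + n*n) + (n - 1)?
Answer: 1468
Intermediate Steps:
D = -8 (D = -10 + 2 = -8)
Q(n) = -1 + n + 2*n² (Q(n) = (n² + n²) + (-1 + n) = 2*n² + (-1 + n) = -1 + n + 2*n²)
-417 + Q(-14)*((3 + D)*(-1)) = -417 + (-1 - 14 + 2*(-14)²)*((3 - 8)*(-1)) = -417 + (-1 - 14 + 2*196)*(-5*(-1)) = -417 + (-1 - 14 + 392)*5 = -417 + 377*5 = -417 + 1885 = 1468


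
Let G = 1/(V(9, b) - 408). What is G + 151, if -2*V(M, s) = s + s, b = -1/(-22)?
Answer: 1355505/8977 ≈ 151.00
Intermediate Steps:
b = 1/22 (b = -1*(-1/22) = 1/22 ≈ 0.045455)
V(M, s) = -s (V(M, s) = -(s + s)/2 = -s)
G = -22/8977 (G = 1/(-1*1/22 - 408) = 1/(-1/22 - 408) = 1/(-8977/22) = -22/8977 ≈ -0.0024507)
G + 151 = -22/8977 + 151 = 1355505/8977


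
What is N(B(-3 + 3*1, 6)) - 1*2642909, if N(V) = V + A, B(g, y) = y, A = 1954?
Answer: -2640949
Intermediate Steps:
N(V) = 1954 + V (N(V) = V + 1954 = 1954 + V)
N(B(-3 + 3*1, 6)) - 1*2642909 = (1954 + 6) - 1*2642909 = 1960 - 2642909 = -2640949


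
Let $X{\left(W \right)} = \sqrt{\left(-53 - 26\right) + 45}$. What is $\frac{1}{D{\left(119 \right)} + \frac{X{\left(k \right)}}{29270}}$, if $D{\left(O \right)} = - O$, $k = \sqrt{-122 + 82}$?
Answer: $- \frac{2998565150}{356829252851} - \frac{14635 i \sqrt{34}}{6066097298467} \approx -0.0084034 - 1.4068 \cdot 10^{-8} i$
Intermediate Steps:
$k = 2 i \sqrt{10}$ ($k = \sqrt{-40} = 2 i \sqrt{10} \approx 6.3246 i$)
$X{\left(W \right)} = i \sqrt{34}$ ($X{\left(W \right)} = \sqrt{\left(-53 - 26\right) + 45} = \sqrt{-79 + 45} = \sqrt{-34} = i \sqrt{34}$)
$\frac{1}{D{\left(119 \right)} + \frac{X{\left(k \right)}}{29270}} = \frac{1}{\left(-1\right) 119 + \frac{i \sqrt{34}}{29270}} = \frac{1}{-119 + i \sqrt{34} \cdot \frac{1}{29270}} = \frac{1}{-119 + \frac{i \sqrt{34}}{29270}}$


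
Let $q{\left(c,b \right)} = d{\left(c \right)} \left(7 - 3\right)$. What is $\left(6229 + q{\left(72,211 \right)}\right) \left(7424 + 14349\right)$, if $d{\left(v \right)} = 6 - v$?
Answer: $129875945$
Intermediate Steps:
$q{\left(c,b \right)} = 24 - 4 c$ ($q{\left(c,b \right)} = \left(6 - c\right) \left(7 - 3\right) = \left(6 - c\right) 4 = 24 - 4 c$)
$\left(6229 + q{\left(72,211 \right)}\right) \left(7424 + 14349\right) = \left(6229 + \left(24 - 288\right)\right) \left(7424 + 14349\right) = \left(6229 + \left(24 - 288\right)\right) 21773 = \left(6229 - 264\right) 21773 = 5965 \cdot 21773 = 129875945$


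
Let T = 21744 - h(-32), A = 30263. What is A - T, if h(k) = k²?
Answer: 9543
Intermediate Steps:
T = 20720 (T = 21744 - 1*(-32)² = 21744 - 1*1024 = 21744 - 1024 = 20720)
A - T = 30263 - 1*20720 = 30263 - 20720 = 9543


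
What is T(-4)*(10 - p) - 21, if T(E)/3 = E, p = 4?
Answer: -93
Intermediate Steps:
T(E) = 3*E
T(-4)*(10 - p) - 21 = (3*(-4))*(10 - 1*4) - 21 = -12*(10 - 4) - 21 = -12*6 - 21 = -72 - 21 = -93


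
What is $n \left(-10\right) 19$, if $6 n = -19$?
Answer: $\frac{1805}{3} \approx 601.67$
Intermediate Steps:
$n = - \frac{19}{6}$ ($n = \frac{1}{6} \left(-19\right) = - \frac{19}{6} \approx -3.1667$)
$n \left(-10\right) 19 = \left(- \frac{19}{6}\right) \left(-10\right) 19 = \frac{95}{3} \cdot 19 = \frac{1805}{3}$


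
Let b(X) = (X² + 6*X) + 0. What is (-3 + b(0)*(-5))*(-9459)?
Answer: 28377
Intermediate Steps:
b(X) = X² + 6*X
(-3 + b(0)*(-5))*(-9459) = (-3 + (0*(6 + 0))*(-5))*(-9459) = (-3 + (0*6)*(-5))*(-9459) = (-3 + 0*(-5))*(-9459) = (-3 + 0)*(-9459) = -3*(-9459) = 28377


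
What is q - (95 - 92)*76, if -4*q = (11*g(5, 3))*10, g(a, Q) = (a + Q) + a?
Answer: -1171/2 ≈ -585.50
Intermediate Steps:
g(a, Q) = Q + 2*a (g(a, Q) = (Q + a) + a = Q + 2*a)
q = -715/2 (q = -11*(3 + 2*5)*10/4 = -11*(3 + 10)*10/4 = -11*13*10/4 = -143*10/4 = -¼*1430 = -715/2 ≈ -357.50)
q - (95 - 92)*76 = -715/2 - (95 - 92)*76 = -715/2 - 3*76 = -715/2 - 1*228 = -715/2 - 228 = -1171/2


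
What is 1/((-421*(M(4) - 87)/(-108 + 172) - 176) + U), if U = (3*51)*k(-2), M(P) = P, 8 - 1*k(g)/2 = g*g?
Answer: 64/102015 ≈ 0.00062736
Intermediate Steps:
k(g) = 16 - 2*g² (k(g) = 16 - 2*g*g = 16 - 2*g²)
U = 1224 (U = (3*51)*(16 - 2*(-2)²) = 153*(16 - 2*4) = 153*(16 - 8) = 153*8 = 1224)
1/((-421*(M(4) - 87)/(-108 + 172) - 176) + U) = 1/((-421*(4 - 87)/(-108 + 172) - 176) + 1224) = 1/((-(-34943)/64 - 176) + 1224) = 1/((-421*(-83/64) - 176) + 1224) = 1/((34943/64 - 176) + 1224) = 1/(23679/64 + 1224) = 1/(102015/64) = 64/102015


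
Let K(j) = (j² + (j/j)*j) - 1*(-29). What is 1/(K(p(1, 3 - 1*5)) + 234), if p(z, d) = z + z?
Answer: 1/269 ≈ 0.0037175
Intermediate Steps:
p(z, d) = 2*z
K(j) = 29 + j + j² (K(j) = (j² + 1*j) + 29 = (j² + j) + 29 = (j + j²) + 29 = 29 + j + j²)
1/(K(p(1, 3 - 1*5)) + 234) = 1/((29 + 2*1 + (2*1)²) + 234) = 1/((29 + 2 + 2²) + 234) = 1/((29 + 2 + 4) + 234) = 1/(35 + 234) = 1/269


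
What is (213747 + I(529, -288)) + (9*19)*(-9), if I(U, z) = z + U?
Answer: 212449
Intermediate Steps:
I(U, z) = U + z
(213747 + I(529, -288)) + (9*19)*(-9) = (213747 + (529 - 288)) + (9*19)*(-9) = (213747 + 241) + 171*(-9) = 213988 - 1539 = 212449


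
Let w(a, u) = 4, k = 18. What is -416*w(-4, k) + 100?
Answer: -1564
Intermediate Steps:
-416*w(-4, k) + 100 = -416*4 + 100 = -1664 + 100 = -1564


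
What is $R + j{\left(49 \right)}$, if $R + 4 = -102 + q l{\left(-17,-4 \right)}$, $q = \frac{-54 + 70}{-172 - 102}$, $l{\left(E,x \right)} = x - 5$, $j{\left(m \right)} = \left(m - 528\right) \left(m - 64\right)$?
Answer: $\frac{969895}{137} \approx 7079.5$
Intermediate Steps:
$j{\left(m \right)} = \left(-528 + m\right) \left(-64 + m\right)$
$l{\left(E,x \right)} = -5 + x$
$q = - \frac{8}{137}$ ($q = \frac{16}{-274} = 16 \left(- \frac{1}{274}\right) = - \frac{8}{137} \approx -0.058394$)
$R = - \frac{14450}{137}$ ($R = -4 - \left(102 + \frac{8 \left(-5 - 4\right)}{137}\right) = -4 - \frac{13902}{137} = - \frac{14450}{137} \approx -105.47$)
$R + j{\left(49 \right)} = - \frac{14450}{137} + \left(33792 + 49^{2} - 29008\right) = - \frac{14450}{137} + \left(33792 + 2401 - 29008\right) = - \frac{14450}{137} + 7185 = \frac{969895}{137}$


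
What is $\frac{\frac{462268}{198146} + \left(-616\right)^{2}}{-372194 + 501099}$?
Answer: $\frac{37594075422}{12771005065} \approx 2.9437$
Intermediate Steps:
$\frac{\frac{462268}{198146} + \left(-616\right)^{2}}{-372194 + 501099} = \frac{462268 \cdot \frac{1}{198146} + 379456}{128905} = \left(\frac{231134}{99073} + 379456\right) \frac{1}{128905} = \frac{37594075422}{99073} \cdot \frac{1}{128905} = \frac{37594075422}{12771005065}$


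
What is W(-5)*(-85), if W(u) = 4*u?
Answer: 1700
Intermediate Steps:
W(-5)*(-85) = (4*(-5))*(-85) = -20*(-85) = 1700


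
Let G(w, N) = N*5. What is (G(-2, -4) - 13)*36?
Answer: -1188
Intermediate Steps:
G(w, N) = 5*N
(G(-2, -4) - 13)*36 = (5*(-4) - 13)*36 = (-20 - 13)*36 = -33*36 = -1188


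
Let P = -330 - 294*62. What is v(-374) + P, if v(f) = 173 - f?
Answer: -18011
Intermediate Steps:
P = -18558 (P = -330 - 18228 = -18558)
v(-374) + P = (173 - 1*(-374)) - 18558 = (173 + 374) - 18558 = 547 - 18558 = -18011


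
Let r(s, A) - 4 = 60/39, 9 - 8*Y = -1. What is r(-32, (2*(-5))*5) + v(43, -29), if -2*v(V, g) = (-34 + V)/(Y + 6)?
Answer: 1854/377 ≈ 4.9178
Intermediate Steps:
Y = 5/4 (Y = 9/8 - ⅛*(-1) = 9/8 + ⅛ = 5/4 ≈ 1.2500)
v(V, g) = 68/29 - 2*V/29 (v(V, g) = -(-34 + V)/(2*(5/4 + 6)) = -(-34 + V)/(2*29/4) = -(-34 + V)*4/(2*29) = -(-136/29 + 4*V/29)/2 = 68/29 - 2*V/29)
r(s, A) = 72/13 (r(s, A) = 4 + 60/39 = 4 + 60*(1/39) = 4 + 20/13 = 72/13)
r(-32, (2*(-5))*5) + v(43, -29) = 72/13 + (68/29 - 2/29*43) = 72/13 + (68/29 - 86/29) = 72/13 - 18/29 = 1854/377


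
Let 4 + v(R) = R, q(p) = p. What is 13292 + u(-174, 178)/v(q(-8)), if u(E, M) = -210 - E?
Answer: 13295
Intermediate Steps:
v(R) = -4 + R
13292 + u(-174, 178)/v(q(-8)) = 13292 + (-210 - 1*(-174))/(-4 - 8) = 13292 + (-210 + 174)/(-12) = 13292 - 36*(-1/12) = 13292 + 3 = 13295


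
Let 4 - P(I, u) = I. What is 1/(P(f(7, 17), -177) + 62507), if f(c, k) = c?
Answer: 1/62504 ≈ 1.5999e-5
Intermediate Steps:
P(I, u) = 4 - I
1/(P(f(7, 17), -177) + 62507) = 1/((4 - 1*7) + 62507) = 1/((4 - 7) + 62507) = 1/(-3 + 62507) = 1/62504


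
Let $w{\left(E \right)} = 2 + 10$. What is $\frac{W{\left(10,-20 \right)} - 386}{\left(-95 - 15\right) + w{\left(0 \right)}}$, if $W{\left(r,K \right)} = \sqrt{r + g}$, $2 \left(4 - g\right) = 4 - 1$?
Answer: $\frac{193}{49} - \frac{5 \sqrt{2}}{196} \approx 3.9027$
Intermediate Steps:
$w{\left(E \right)} = 12$
$g = \frac{5}{2}$ ($g = 4 - \frac{4 - 1}{2} = 4 - \frac{3}{2} = \frac{5}{2} \approx 2.5$)
$W{\left(r,K \right)} = \sqrt{\frac{5}{2} + r}$ ($W{\left(r,K \right)} = \sqrt{r + \frac{5}{2}} = \sqrt{\frac{5}{2} + r}$)
$\frac{W{\left(10,-20 \right)} - 386}{\left(-95 - 15\right) + w{\left(0 \right)}} = \frac{\frac{\sqrt{10 + 4 \cdot 10}}{2} - 386}{\left(-95 - 15\right) + 12} = \frac{\frac{\sqrt{10 + 40}}{2} - 386}{-110 + 12} = \frac{\frac{\sqrt{50}}{2} - 386}{-98} = \left(\frac{5 \sqrt{2}}{2} - 386\right) \left(- \frac{1}{98}\right) = \left(-386 + \frac{5 \sqrt{2}}{2}\right) \left(- \frac{1}{98}\right) = \frac{193}{49} - \frac{5 \sqrt{2}}{196}$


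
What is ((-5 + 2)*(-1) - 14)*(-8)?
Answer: 88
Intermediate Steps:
((-5 + 2)*(-1) - 14)*(-8) = (-3*(-1) - 14)*(-8) = (3 - 14)*(-8) = -11*(-8) = 88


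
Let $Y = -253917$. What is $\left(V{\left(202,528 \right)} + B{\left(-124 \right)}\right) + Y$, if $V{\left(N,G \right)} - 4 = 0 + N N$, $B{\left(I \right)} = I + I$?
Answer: $-213357$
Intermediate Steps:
$B{\left(I \right)} = 2 I$
$V{\left(N,G \right)} = 4 + N^{2}$ ($V{\left(N,G \right)} = 4 + \left(0 + N N\right) = 4 + \left(0 + N^{2}\right) = 4 + N^{2}$)
$\left(V{\left(202,528 \right)} + B{\left(-124 \right)}\right) + Y = \left(\left(4 + 202^{2}\right) + 2 \left(-124\right)\right) - 253917 = \left(\left(4 + 40804\right) - 248\right) - 253917 = \left(40808 - 248\right) - 253917 = 40560 - 253917 = -213357$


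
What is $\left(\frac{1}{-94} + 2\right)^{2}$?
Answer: $\frac{34969}{8836} \approx 3.9576$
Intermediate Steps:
$\left(\frac{1}{-94} + 2\right)^{2} = \left(- \frac{1}{94} + 2\right)^{2} = \left(\frac{187}{94}\right)^{2} = \frac{34969}{8836}$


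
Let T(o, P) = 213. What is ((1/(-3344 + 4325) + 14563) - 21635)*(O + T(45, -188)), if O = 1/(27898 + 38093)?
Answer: -97515924097004/64737171 ≈ -1.5063e+6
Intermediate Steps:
O = 1/65991 ≈ 1.5154e-5
((1/(-3344 + 4325) + 14563) - 21635)*(O + T(45, -188)) = ((1/(-3344 + 4325) + 14563) - 21635)*(1/65991 + 213) = ((1/981 + 14563) - 21635)*(14056084/65991) = (14286304/981 - 21635)*(14056084/65991) = -6937631/981*14056084/65991 = -97515924097004/64737171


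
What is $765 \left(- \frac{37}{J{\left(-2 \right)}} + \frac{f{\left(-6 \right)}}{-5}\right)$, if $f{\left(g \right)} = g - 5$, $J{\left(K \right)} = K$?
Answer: $\frac{31671}{2} \approx 15836.0$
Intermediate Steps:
$f{\left(g \right)} = -5 + g$
$765 \left(- \frac{37}{J{\left(-2 \right)}} + \frac{f{\left(-6 \right)}}{-5}\right) = 765 \left(- \frac{37}{-2} + \frac{-5 - 6}{-5}\right) = 765 \left(\left(-37\right) \left(- \frac{1}{2}\right) - - \frac{11}{5}\right) = 765 \left(\frac{37}{2} + \frac{11}{5}\right) = 765 \cdot \frac{207}{10} = \frac{31671}{2}$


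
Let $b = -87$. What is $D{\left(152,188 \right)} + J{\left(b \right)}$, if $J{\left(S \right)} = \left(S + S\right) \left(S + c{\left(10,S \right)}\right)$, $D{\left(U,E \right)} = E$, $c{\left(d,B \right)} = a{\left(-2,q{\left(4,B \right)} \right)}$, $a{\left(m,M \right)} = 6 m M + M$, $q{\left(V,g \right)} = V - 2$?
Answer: $19154$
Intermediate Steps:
$q{\left(V,g \right)} = -2 + V$
$a{\left(m,M \right)} = M + 6 M m$ ($a{\left(m,M \right)} = 6 M m + M = M + 6 M m$)
$c{\left(d,B \right)} = -22$ ($c{\left(d,B \right)} = \left(-2 + 4\right) \left(1 + 6 \left(-2\right)\right) = 2 \left(1 - 12\right) = 2 \left(-11\right) = -22$)
$J{\left(S \right)} = 2 S \left(-22 + S\right)$ ($J{\left(S \right)} = \left(S + S\right) \left(S - 22\right) = 2 S \left(-22 + S\right)$)
$D{\left(152,188 \right)} + J{\left(b \right)} = 188 + 2 \left(-87\right) \left(-22 - 87\right) = 188 + 2 \left(-87\right) \left(-109\right) = 188 + 18966 = 19154$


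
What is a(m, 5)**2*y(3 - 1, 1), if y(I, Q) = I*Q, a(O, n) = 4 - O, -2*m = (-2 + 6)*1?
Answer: 72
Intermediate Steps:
m = -2 (m = -(-2 + 6)/2 = -2 ≈ -2.0000)
a(m, 5)**2*y(3 - 1, 1) = (4 - 1*(-2))**2*((3 - 1)*1) = (4 + 2)**2*(2*1) = 6**2*2 = 36*2 = 72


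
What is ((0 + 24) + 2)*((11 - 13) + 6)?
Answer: 104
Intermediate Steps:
((0 + 24) + 2)*((11 - 13) + 6) = (24 + 2)*(-2 + 6) = 26*4 = 104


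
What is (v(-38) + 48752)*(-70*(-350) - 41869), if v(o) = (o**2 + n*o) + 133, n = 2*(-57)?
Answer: -949406909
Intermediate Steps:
n = -114
v(o) = 133 + o**2 - 114*o (v(o) = (o**2 - 114*o) + 133 = 133 + o**2 - 114*o)
(v(-38) + 48752)*(-70*(-350) - 41869) = ((133 + (-38)**2 - 114*(-38)) + 48752)*(-70*(-350) - 41869) = ((133 + 1444 + 4332) + 48752)*(24500 - 41869) = (5909 + 48752)*(-17369) = 54661*(-17369) = -949406909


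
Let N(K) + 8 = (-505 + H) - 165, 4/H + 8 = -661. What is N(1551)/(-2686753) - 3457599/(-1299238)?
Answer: 6215408307332911/2335299436529166 ≈ 2.6615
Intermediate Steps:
H = -4/669 (H = 4/(-8 - 661) = 4/(-669) = 4*(-1/669) = -4/669 ≈ -0.0059791)
N(K) = -453586/669 (N(K) = -8 + ((-505 - 4/669) - 165) = -8 + (-337849/669 - 165) = -8 - 448234/669 = -453586/669)
N(1551)/(-2686753) - 3457599/(-1299238) = -453586/669/(-2686753) - 3457599/(-1299238) = -453586/669*(-1/2686753) - 3457599*(-1/1299238) = 453586/1797437757 + 3457599/1299238 = 6215408307332911/2335299436529166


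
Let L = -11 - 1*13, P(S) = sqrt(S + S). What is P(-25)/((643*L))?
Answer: -5*I*sqrt(2)/15432 ≈ -0.00045821*I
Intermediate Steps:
P(S) = sqrt(2)*sqrt(S) (P(S) = sqrt(2*S) = sqrt(2)*sqrt(S))
L = -24 (L = -11 - 13 = -24)
P(-25)/((643*L)) = (sqrt(2)*sqrt(-25))/((643*(-24))) = (sqrt(2)*(5*I))/(-15432) = (5*I*sqrt(2))*(-1/15432) = -5*I*sqrt(2)/15432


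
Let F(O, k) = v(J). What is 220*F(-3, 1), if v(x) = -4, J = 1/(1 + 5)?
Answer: -880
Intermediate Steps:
J = ⅙ (J = 1/6 = ⅙ ≈ 0.16667)
F(O, k) = -4
220*F(-3, 1) = 220*(-4) = -880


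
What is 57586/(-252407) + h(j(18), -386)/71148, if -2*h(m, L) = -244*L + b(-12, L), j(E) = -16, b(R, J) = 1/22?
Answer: -33489206475/37626816304 ≈ -0.89004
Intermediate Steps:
b(R, J) = 1/22
h(m, L) = -1/44 + 122*L (h(m, L) = -(-244*L + 1/22)/2 = -(1/22 - 244*L)/2 = -1/44 + 122*L)
57586/(-252407) + h(j(18), -386)/71148 = 57586/(-252407) + (-1/44 + 122*(-386))/71148 = 57586*(-1/252407) + (-1/44 - 47092)*(1/71148) = -57586/252407 - 2072049/44*1/71148 = -57586/252407 - 98669/149072 = -33489206475/37626816304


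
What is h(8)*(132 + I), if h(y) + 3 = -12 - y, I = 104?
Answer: -5428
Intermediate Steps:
h(y) = -15 - y (h(y) = -3 + (-12 - y) = -15 - y)
h(8)*(132 + I) = (-15 - 1*8)*(132 + 104) = (-15 - 8)*236 = -23*236 = -5428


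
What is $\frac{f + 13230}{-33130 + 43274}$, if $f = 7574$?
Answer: $\frac{5201}{2536} \approx 2.0509$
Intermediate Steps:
$\frac{f + 13230}{-33130 + 43274} = \frac{7574 + 13230}{-33130 + 43274} = \frac{20804}{10144} = 20804 \cdot \frac{1}{10144} = \frac{5201}{2536}$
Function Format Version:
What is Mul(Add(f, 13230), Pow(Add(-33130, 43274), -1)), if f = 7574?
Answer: Rational(5201, 2536) ≈ 2.0509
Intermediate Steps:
Mul(Add(f, 13230), Pow(Add(-33130, 43274), -1)) = Mul(Add(7574, 13230), Pow(Add(-33130, 43274), -1)) = Mul(20804, Pow(10144, -1)) = Mul(20804, Rational(1, 10144)) = Rational(5201, 2536)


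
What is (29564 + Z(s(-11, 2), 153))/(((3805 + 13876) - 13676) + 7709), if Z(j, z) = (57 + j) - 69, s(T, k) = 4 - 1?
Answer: 29555/11714 ≈ 2.5230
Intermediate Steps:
s(T, k) = 3
Z(j, z) = -12 + j
(29564 + Z(s(-11, 2), 153))/(((3805 + 13876) - 13676) + 7709) = (29564 + (-12 + 3))/(((3805 + 13876) - 13676) + 7709) = (29564 - 9)/((17681 - 13676) + 7709) = 29555/(4005 + 7709) = 29555/11714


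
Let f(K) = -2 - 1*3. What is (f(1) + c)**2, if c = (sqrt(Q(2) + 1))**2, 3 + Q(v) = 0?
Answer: 49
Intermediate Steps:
f(K) = -5 (f(K) = -2 - 3 = -5)
Q(v) = -3 (Q(v) = -3 + 0 = -3)
c = -2 (c = (sqrt(-3 + 1))**2 = (sqrt(-2))**2 = (I*sqrt(2))**2 = -2)
(f(1) + c)**2 = (-5 - 2)**2 = (-7)**2 = 49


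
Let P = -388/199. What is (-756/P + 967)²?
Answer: 17268588100/9409 ≈ 1.8353e+6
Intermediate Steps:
P = -388/199 (P = -388*1/199 = -388/199 ≈ -1.9497)
(-756/P + 967)² = (-756/(-388/199) + 967)² = (-756*(-199/388) + 967)² = (37611/97 + 967)² = (131410/97)² = 17268588100/9409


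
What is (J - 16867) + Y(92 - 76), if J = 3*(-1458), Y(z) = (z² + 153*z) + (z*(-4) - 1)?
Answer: -18602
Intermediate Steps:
Y(z) = -1 + z² + 149*z (Y(z) = (z² + 153*z) + (-4*z - 1) = (z² + 153*z) + (-1 - 4*z) = -1 + z² + 149*z)
J = -4374
(J - 16867) + Y(92 - 76) = (-4374 - 16867) + (-1 + (92 - 76)² + 149*(92 - 76)) = -21241 + (-1 + 16² + 149*16) = -21241 + (-1 + 256 + 2384) = -21241 + 2639 = -18602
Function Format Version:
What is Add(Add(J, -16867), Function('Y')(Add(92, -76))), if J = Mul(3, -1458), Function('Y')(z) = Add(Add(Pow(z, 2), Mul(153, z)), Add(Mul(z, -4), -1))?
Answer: -18602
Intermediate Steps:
Function('Y')(z) = Add(-1, Pow(z, 2), Mul(149, z)) (Function('Y')(z) = Add(Add(Pow(z, 2), Mul(153, z)), Add(Mul(-4, z), -1)) = Add(Add(Pow(z, 2), Mul(153, z)), Add(-1, Mul(-4, z))) = Add(-1, Pow(z, 2), Mul(149, z)))
J = -4374
Add(Add(J, -16867), Function('Y')(Add(92, -76))) = Add(Add(-4374, -16867), Add(-1, Pow(Add(92, -76), 2), Mul(149, Add(92, -76)))) = Add(-21241, Add(-1, Pow(16, 2), Mul(149, 16))) = Add(-21241, Add(-1, 256, 2384)) = Add(-21241, 2639) = -18602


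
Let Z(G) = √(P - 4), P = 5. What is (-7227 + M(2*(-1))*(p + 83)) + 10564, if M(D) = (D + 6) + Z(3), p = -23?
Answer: 3637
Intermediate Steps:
Z(G) = 1 (Z(G) = √(5 - 4) = √1 = 1)
M(D) = 7 + D (M(D) = (D + 6) + 1 = (6 + D) + 1 = 7 + D)
(-7227 + M(2*(-1))*(p + 83)) + 10564 = (-7227 + (7 + 2*(-1))*(-23 + 83)) + 10564 = (-7227 + (7 - 2)*60) + 10564 = (-7227 + 5*60) + 10564 = (-7227 + 300) + 10564 = -6927 + 10564 = 3637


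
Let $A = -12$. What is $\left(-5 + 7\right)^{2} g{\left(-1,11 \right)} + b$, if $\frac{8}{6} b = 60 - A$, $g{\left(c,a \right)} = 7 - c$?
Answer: $86$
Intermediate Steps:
$b = 54$ ($b = \frac{3 \left(60 - -12\right)}{4} = \frac{3 \left(60 + 12\right)}{4} = \frac{3}{4} \cdot 72 = 54$)
$\left(-5 + 7\right)^{2} g{\left(-1,11 \right)} + b = \left(-5 + 7\right)^{2} \left(7 - -1\right) + 54 = 2^{2} \left(7 + 1\right) + 54 = 4 \cdot 8 + 54 = 32 + 54 = 86$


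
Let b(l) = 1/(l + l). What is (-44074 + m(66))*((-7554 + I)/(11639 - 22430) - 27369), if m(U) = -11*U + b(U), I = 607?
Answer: 436618654435817/356103 ≈ 1.2261e+9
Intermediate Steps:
b(l) = 1/(2*l)
m(U) = 1/(2*U) - 11*U (m(U) = -11*U + 1/(2*U) = 1/(2*U) - 11*U)
(-44074 + m(66))*((-7554 + I)/(11639 - 22430) - 27369) = (-44074 + ((½)/66 - 11*66))*((-7554 + 607)/(11639 - 22430) - 27369) = (-44074 + ((½)*(1/66) - 726))*(-6947/(-10791) - 27369) = (-44074 + (1/132 - 726))*(-6947*(-1/10791) - 27369) = (-44074 - 95831/132)*(6947/10791 - 27369) = -5913599/132*(-295331932/10791) = 436618654435817/356103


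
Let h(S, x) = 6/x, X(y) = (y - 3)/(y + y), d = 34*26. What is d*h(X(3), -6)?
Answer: -884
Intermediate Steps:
d = 884
X(y) = (-3 + y)/(2*y) (X(y) = (-3 + y)/((2*y)) = (-3 + y)*(1/(2*y)) = (-3 + y)/(2*y))
d*h(X(3), -6) = 884*(6/(-6)) = 884*(6*(-⅙)) = 884*(-1) = -884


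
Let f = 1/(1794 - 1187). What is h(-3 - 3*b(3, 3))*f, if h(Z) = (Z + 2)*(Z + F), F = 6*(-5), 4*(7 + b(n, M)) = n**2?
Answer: -3975/9712 ≈ -0.40929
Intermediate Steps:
b(n, M) = -7 + n**2/4
F = -30
h(Z) = (-30 + Z)*(2 + Z) (h(Z) = (Z + 2)*(Z - 30) = (2 + Z)*(-30 + Z) = (-30 + Z)*(2 + Z))
f = 1/607 ≈ 0.0016474
h(-3 - 3*b(3, 3))*f = (-60 + (-3 - 3*(-7 + (1/4)*3**2))**2 - 28*(-3 - 3*(-7 + (1/4)*3**2)))*(1/607) = (-60 + (-3 - 3*(-7 + (1/4)*9))**2 - 28*(-3 - 3*(-7 + (1/4)*9)))*(1/607) = (-60 + (-3 - 3*(-7 + 9/4))**2 - 28*(-3 - 3*(-7 + 9/4)))*(1/607) = (-60 + (-3 - 3*(-19/4))**2 - 28*(-3 - 3*(-19/4)))*(1/607) = (-60 + (-3 + 57/4)**2 - 28*(-3 + 57/4))*(1/607) = (-60 + (45/4)**2 - 28*45/4)*(1/607) = (-60 + 2025/16 - 315)*(1/607) = -3975/16*1/607 = -3975/9712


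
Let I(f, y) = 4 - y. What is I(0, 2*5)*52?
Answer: -312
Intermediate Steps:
I(0, 2*5)*52 = (4 - 2*5)*52 = (4 - 1*10)*52 = (4 - 10)*52 = -6*52 = -312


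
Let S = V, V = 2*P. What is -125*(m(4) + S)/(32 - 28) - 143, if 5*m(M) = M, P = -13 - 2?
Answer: 1539/2 ≈ 769.50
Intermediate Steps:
P = -15
V = -30 (V = 2*(-15) = -30)
m(M) = M/5
S = -30
-125*(m(4) + S)/(32 - 28) - 143 = -125*((⅕)*4 - 30)/(32 - 28) - 143 = -125*(⅘ - 30)/4 - 143 = -(-3650)/4 - 143 = -125*(-73/10) - 143 = 1825/2 - 143 = 1539/2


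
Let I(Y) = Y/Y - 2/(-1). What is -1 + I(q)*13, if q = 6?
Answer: 38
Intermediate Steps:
I(Y) = 3 (I(Y) = 1 - 2*(-1) = 1 + 2 = 3)
-1 + I(q)*13 = -1 + 3*13 = -1 + 39 = 38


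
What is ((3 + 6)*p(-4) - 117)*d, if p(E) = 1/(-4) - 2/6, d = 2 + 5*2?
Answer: -1467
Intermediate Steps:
d = 12 (d = 2 + 10 = 12)
p(E) = -7/12 (p(E) = 1*(-1/4) - 2*1/6 = -1/4 - 1/3 = -7/12)
((3 + 6)*p(-4) - 117)*d = ((3 + 6)*(-7/12) - 117)*12 = (9*(-7/12) - 117)*12 = (-21/4 - 117)*12 = -489/4*12 = -1467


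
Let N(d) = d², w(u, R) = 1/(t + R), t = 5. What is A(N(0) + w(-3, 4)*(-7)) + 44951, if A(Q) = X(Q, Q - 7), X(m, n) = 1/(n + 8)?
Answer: 89911/2 ≈ 44956.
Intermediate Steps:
w(u, R) = 1/(5 + R)
X(m, n) = 1/(8 + n)
A(Q) = 1/(1 + Q) (A(Q) = 1/(8 + (Q - 7)) = 1/(8 + (-7 + Q)) = 1/(1 + Q))
A(N(0) + w(-3, 4)*(-7)) + 44951 = 1/(1 + (0² - 7/(5 + 4))) + 44951 = 1/(1 + (0 - 7/9)) + 44951 = 1/(1 - 7/9) + 44951 = 1/(2/9) + 44951 = 9/2 + 44951 = 89911/2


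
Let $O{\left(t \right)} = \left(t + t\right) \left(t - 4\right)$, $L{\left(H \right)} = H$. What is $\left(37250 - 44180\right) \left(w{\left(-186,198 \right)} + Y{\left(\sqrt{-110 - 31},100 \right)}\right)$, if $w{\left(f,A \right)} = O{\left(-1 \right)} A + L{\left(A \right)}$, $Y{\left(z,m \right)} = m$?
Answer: $-15786540$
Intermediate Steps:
$O{\left(t \right)} = 2 t \left(-4 + t\right)$
$w{\left(f,A \right)} = 11 A$ ($w{\left(f,A \right)} = 2 \left(-1\right) \left(-4 - 1\right) A + A = 2 \left(-1\right) \left(-5\right) A + A = 10 A + A = 11 A$)
$\left(37250 - 44180\right) \left(w{\left(-186,198 \right)} + Y{\left(\sqrt{-110 - 31},100 \right)}\right) = \left(37250 - 44180\right) \left(11 \cdot 198 + 100\right) = - 6930 \left(2178 + 100\right) = \left(-6930\right) 2278 = -15786540$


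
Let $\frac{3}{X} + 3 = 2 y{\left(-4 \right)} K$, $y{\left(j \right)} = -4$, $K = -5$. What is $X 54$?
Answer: $\frac{162}{37} \approx 4.3784$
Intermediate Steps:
$X = \frac{3}{37}$ ($X = \frac{3}{-3 + 2 \left(-4\right) \left(-5\right)} = \frac{3}{-3 - -40} = \frac{3}{-3 + 40} = \frac{3}{37} \approx 0.081081$)
$X 54 = \frac{3}{37} \cdot 54 = \frac{162}{37}$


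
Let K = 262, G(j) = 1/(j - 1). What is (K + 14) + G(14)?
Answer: 3589/13 ≈ 276.08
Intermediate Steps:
G(j) = 1/(-1 + j)
(K + 14) + G(14) = (262 + 14) + 1/(-1 + 14) = 276 + 1/13 = 3589/13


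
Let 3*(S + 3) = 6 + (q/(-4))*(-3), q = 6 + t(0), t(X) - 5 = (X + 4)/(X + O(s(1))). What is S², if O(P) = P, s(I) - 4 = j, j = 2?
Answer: 529/144 ≈ 3.6736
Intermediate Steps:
s(I) = 6 (s(I) = 4 + 2 = 6)
t(X) = 5 + (4 + X)/(6 + X) (t(X) = 5 + (X + 4)/(X + 6) = 5 + (4 + X)/(6 + X))
q = 35/3 (q = 6 + 2*(17 + 3*0)/(6 + 0) = 6 + 2*(17 + 0)/6 = 6 + 2*(⅙)*17 = 6 + 17/3 = 35/3 ≈ 11.667)
S = 23/12 (S = -3 + (6 + ((35/3)/(-4))*(-3))/3 = -3 + (6 + ((35/3)*(-¼))*(-3))/3 = -3 + (6 - 35/12*(-3))/3 = -3 + (6 + 35/4)/3 = -3 + (⅓)*(59/4) = -3 + 59/12 = 23/12 ≈ 1.9167)
S² = (23/12)² = 529/144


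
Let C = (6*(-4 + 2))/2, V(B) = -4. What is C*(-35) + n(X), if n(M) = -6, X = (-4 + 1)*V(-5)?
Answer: 204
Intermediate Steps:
X = 12 (X = (-4 + 1)*(-4) = -3*(-4) = 12)
C = -6 (C = (6*(-2))*(½) = -12*½ = -6)
C*(-35) + n(X) = -6*(-35) - 6 = 210 - 6 = 204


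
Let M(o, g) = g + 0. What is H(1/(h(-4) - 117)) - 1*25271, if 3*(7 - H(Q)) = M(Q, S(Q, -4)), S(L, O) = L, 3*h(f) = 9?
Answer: -8640287/342 ≈ -25264.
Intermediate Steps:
h(f) = 3 (h(f) = (1/3)*9 = 3)
M(o, g) = g
H(Q) = 7 - Q/3
H(1/(h(-4) - 117)) - 1*25271 = (7 - 1/(3*(3 - 117))) - 1*25271 = (7 - 1/3/(-114)) - 25271 = (7 - 1/3*(-1/114)) - 25271 = (7 + 1/342) - 25271 = 2395/342 - 25271 = -8640287/342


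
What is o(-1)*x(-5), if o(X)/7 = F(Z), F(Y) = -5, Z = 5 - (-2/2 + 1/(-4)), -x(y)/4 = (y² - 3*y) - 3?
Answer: 5180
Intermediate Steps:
x(y) = 12 - 4*y² + 12*y (x(y) = -4*((y² - 3*y) - 3) = -4*(-3 + y² - 3*y) = 12 - 4*y² + 12*y)
Z = 25/4 (Z = 5 - (-2*½ + 1*(-¼)) = 5 - (-1 - ¼) = 5 - 1*(-5/4) = 5 + 5/4 = 25/4 ≈ 6.2500)
o(X) = -35 (o(X) = 7*(-5) = -35)
o(-1)*x(-5) = -35*(12 - 4*(-5)² + 12*(-5)) = -35*(12 - 4*25 - 60) = -35*(12 - 100 - 60) = -35*(-148) = 5180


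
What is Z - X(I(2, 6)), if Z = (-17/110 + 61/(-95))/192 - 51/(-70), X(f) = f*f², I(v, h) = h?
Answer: -201566829/936320 ≈ -215.28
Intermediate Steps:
X(f) = f³
Z = 678291/936320 (Z = (-17*1/110 + 61*(-1/95))*(1/192) - 51*(-1/70) = (-17/110 - 61/95)*(1/192) + 51/70 = -333/418*1/192 + 51/70 = -111/26752 + 51/70 = 678291/936320 ≈ 0.72442)
Z - X(I(2, 6)) = 678291/936320 - 1*6³ = 678291/936320 - 1*216 = 678291/936320 - 216 = -201566829/936320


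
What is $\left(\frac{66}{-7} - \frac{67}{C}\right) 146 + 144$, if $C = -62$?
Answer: $- \frac{233231}{217} \approx -1074.8$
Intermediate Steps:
$\left(\frac{66}{-7} - \frac{67}{C}\right) 146 + 144 = \left(\frac{66}{-7} - \frac{67}{-62}\right) 146 + 144 = \left(66 \left(- \frac{1}{7}\right) - - \frac{67}{62}\right) 146 + 144 = \left(- \frac{66}{7} + \frac{67}{62}\right) 146 + 144 = \left(- \frac{3623}{434}\right) 146 + 144 = - \frac{264479}{217} + 144 = - \frac{233231}{217}$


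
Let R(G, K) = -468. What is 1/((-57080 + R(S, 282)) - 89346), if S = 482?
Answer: -1/146894 ≈ -6.8076e-6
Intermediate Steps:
1/((-57080 + R(S, 282)) - 89346) = 1/((-57080 - 468) - 89346) = 1/(-57548 - 89346) = 1/(-146894) = -1/146894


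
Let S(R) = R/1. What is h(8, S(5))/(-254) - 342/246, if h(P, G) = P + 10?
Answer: -7608/5207 ≈ -1.4611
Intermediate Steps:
S(R) = R (S(R) = R*1 = R)
h(P, G) = 10 + P
h(8, S(5))/(-254) - 342/246 = (10 + 8)/(-254) - 342/246 = 18*(-1/254) - 342*1/246 = -9/127 - 57/41 = -7608/5207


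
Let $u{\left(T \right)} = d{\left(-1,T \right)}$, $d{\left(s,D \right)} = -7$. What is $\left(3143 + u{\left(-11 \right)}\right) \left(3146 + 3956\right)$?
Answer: $22271872$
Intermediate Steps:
$u{\left(T \right)} = -7$
$\left(3143 + u{\left(-11 \right)}\right) \left(3146 + 3956\right) = \left(3143 - 7\right) \left(3146 + 3956\right) = 3136 \cdot 7102 = 22271872$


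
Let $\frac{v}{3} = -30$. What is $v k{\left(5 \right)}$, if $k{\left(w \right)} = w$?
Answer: $-450$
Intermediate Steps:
$v = -90$ ($v = 3 \left(-30\right) = -90$)
$v k{\left(5 \right)} = \left(-90\right) 5 = -450$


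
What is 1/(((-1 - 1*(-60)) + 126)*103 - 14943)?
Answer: 1/4112 ≈ 0.00024319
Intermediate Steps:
1/(((-1 - 1*(-60)) + 126)*103 - 14943) = 1/(((-1 + 60) + 126)*103 - 14943) = 1/((59 + 126)*103 - 14943) = 1/(185*103 - 14943) = 1/(19055 - 14943) = 1/4112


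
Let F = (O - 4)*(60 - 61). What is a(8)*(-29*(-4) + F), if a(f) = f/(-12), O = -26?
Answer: -292/3 ≈ -97.333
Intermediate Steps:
a(f) = -f/12 (a(f) = f*(-1/12) = -f/12)
F = 30 (F = (-26 - 4)*(60 - 61) = -30*(-1) = 30)
a(8)*(-29*(-4) + F) = (-1/12*8)*(-29*(-4) + 30) = -2*(116 + 30)/3 = -2/3*146 = -292/3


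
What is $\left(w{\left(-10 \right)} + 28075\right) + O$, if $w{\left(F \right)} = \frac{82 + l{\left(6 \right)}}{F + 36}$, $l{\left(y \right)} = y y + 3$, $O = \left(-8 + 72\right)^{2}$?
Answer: $\frac{836567}{26} \approx 32176.0$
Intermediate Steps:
$O = 4096$ ($O = 64^{2} = 4096$)
$l{\left(y \right)} = 3 + y^{2}$ ($l{\left(y \right)} = y^{2} + 3 = 3 + y^{2}$)
$w{\left(F \right)} = \frac{121}{36 + F}$ ($w{\left(F \right)} = \frac{82 + \left(3 + 6^{2}\right)}{F + 36} = \frac{82 + \left(3 + 36\right)}{36 + F} = \frac{82 + 39}{36 + F} = \frac{121}{36 + F}$)
$\left(w{\left(-10 \right)} + 28075\right) + O = \left(\frac{121}{36 - 10} + 28075\right) + 4096 = \left(\frac{121}{26} + 28075\right) + 4096 = \frac{730071}{26} + 4096 = \frac{836567}{26}$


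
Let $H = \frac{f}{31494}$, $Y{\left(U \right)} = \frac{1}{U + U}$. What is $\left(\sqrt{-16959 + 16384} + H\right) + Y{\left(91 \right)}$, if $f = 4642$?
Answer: $\frac{438169}{2865954} + 5 i \sqrt{23} \approx 0.15289 + 23.979 i$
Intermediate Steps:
$Y{\left(U \right)} = \frac{1}{2 U}$
$H = \frac{2321}{15747}$ ($H = \frac{4642}{31494} = 4642 \cdot \frac{1}{31494} = \frac{2321}{15747} \approx 0.14739$)
$\left(\sqrt{-16959 + 16384} + H\right) + Y{\left(91 \right)} = \left(\sqrt{-16959 + 16384} + \frac{2321}{15747}\right) + \frac{1}{2 \cdot 91} = \left(\sqrt{-575} + \frac{2321}{15747}\right) + \frac{1}{2} \cdot \frac{1}{91} = \left(5 i \sqrt{23} + \frac{2321}{15747}\right) + \frac{1}{182} = \left(\frac{2321}{15747} + 5 i \sqrt{23}\right) + \frac{1}{182} = \frac{438169}{2865954} + 5 i \sqrt{23}$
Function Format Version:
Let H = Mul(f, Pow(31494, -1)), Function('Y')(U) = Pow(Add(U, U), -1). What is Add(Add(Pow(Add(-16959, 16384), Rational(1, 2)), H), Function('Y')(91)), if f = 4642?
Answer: Add(Rational(438169, 2865954), Mul(5, I, Pow(23, Rational(1, 2)))) ≈ Add(0.15289, Mul(23.979, I))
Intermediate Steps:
Function('Y')(U) = Mul(Rational(1, 2), Pow(U, -1)) (Function('Y')(U) = Pow(Mul(2, U), -1) = Mul(Rational(1, 2), Pow(U, -1)))
H = Rational(2321, 15747) (H = Mul(4642, Pow(31494, -1)) = Mul(4642, Rational(1, 31494)) = Rational(2321, 15747) ≈ 0.14739)
Add(Add(Pow(Add(-16959, 16384), Rational(1, 2)), H), Function('Y')(91)) = Add(Add(Pow(Add(-16959, 16384), Rational(1, 2)), Rational(2321, 15747)), Mul(Rational(1, 2), Pow(91, -1))) = Add(Add(Pow(-575, Rational(1, 2)), Rational(2321, 15747)), Mul(Rational(1, 2), Rational(1, 91))) = Add(Add(Mul(5, I, Pow(23, Rational(1, 2))), Rational(2321, 15747)), Rational(1, 182)) = Add(Add(Rational(2321, 15747), Mul(5, I, Pow(23, Rational(1, 2)))), Rational(1, 182)) = Add(Rational(438169, 2865954), Mul(5, I, Pow(23, Rational(1, 2))))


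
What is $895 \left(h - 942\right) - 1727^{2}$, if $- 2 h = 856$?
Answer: $-4208679$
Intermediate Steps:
$h = -428$ ($h = \left(- \frac{1}{2}\right) 856 = -428$)
$895 \left(h - 942\right) - 1727^{2} = 895 \left(-428 - 942\right) - 1727^{2} = 895 \left(-1370\right) - 2982529 = -1226150 - 2982529 = -4208679$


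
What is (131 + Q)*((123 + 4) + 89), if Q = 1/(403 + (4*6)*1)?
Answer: 12082608/427 ≈ 28297.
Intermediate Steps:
Q = 1/427 (Q = 1/(403 + 24*1) = 1/(403 + 24) = 1/427 ≈ 0.0023419)
(131 + Q)*((123 + 4) + 89) = (131 + 1/427)*((123 + 4) + 89) = 55938*(127 + 89)/427 = (55938/427)*216 = 12082608/427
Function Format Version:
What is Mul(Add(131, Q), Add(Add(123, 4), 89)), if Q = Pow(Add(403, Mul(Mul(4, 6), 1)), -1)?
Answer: Rational(12082608, 427) ≈ 28297.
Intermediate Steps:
Q = Rational(1, 427) (Q = Pow(Add(403, Mul(24, 1)), -1) = Pow(Add(403, 24), -1) = Pow(427, -1) = Rational(1, 427) ≈ 0.0023419)
Mul(Add(131, Q), Add(Add(123, 4), 89)) = Mul(Add(131, Rational(1, 427)), Add(Add(123, 4), 89)) = Mul(Rational(55938, 427), Add(127, 89)) = Mul(Rational(55938, 427), 216) = Rational(12082608, 427)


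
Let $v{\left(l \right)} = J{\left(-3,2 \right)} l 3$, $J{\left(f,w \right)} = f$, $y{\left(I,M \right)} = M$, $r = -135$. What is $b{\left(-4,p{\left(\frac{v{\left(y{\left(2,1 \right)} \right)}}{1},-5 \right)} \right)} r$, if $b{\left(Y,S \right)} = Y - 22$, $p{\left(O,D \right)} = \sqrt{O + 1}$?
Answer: $3510$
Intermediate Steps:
$v{\left(l \right)} = - 9 l$ ($v{\left(l \right)} = - 3 l 3 = - 9 l$)
$p{\left(O,D \right)} = \sqrt{1 + O}$
$b{\left(Y,S \right)} = -22 + Y$
$b{\left(-4,p{\left(\frac{v{\left(y{\left(2,1 \right)} \right)}}{1},-5 \right)} \right)} r = \left(-22 - 4\right) \left(-135\right) = \left(-26\right) \left(-135\right) = 3510$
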